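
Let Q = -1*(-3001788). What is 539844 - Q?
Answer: -2461944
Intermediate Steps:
Q = 3001788
539844 - Q = 539844 - 1*3001788 = 539844 - 3001788 = -2461944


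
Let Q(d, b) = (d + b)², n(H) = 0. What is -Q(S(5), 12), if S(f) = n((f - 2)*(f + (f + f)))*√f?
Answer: -144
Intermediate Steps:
S(f) = 0 (S(f) = 0*√f = 0)
Q(d, b) = (b + d)²
-Q(S(5), 12) = -(12 + 0)² = -1*12² = -1*144 = -144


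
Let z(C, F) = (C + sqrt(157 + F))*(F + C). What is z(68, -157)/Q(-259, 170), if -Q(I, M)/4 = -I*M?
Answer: 89/2590 ≈ 0.034363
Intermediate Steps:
Q(I, M) = 4*I*M (Q(I, M) = -(-4)*I*M = 4*I*M)
z(C, F) = (C + F)*(C + sqrt(157 + F)) (z(C, F) = (C + sqrt(157 + F))*(C + F) = (C + F)*(C + sqrt(157 + F)))
z(68, -157)/Q(-259, 170) = (68**2 + 68*(-157) + 68*sqrt(157 - 157) - 157*sqrt(157 - 157))/((4*(-259)*170)) = (4624 - 10676 + 68*sqrt(0) - 157*sqrt(0))/(-176120) = (4624 - 10676 + 68*0 - 157*0)*(-1/176120) = (4624 - 10676 + 0 + 0)*(-1/176120) = -6052*(-1/176120) = 89/2590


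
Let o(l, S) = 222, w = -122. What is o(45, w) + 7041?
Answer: 7263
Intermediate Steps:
o(45, w) + 7041 = 222 + 7041 = 7263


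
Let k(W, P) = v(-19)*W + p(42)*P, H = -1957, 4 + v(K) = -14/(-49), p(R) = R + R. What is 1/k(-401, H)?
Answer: -7/1140290 ≈ -6.1388e-6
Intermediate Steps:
p(R) = 2*R
v(K) = -26/7 (v(K) = -4 - 14/(-49) = -4 - 14*(-1/49) = -4 + 2/7 = -26/7)
k(W, P) = 84*P - 26*W/7 (k(W, P) = -26*W/7 + (2*42)*P = -26*W/7 + 84*P = 84*P - 26*W/7)
1/k(-401, H) = 1/(84*(-1957) - 26/7*(-401)) = 1/(-164388 + 10426/7) = 1/(-1140290/7) = -7/1140290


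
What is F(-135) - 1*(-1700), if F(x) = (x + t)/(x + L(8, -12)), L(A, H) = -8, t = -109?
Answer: 243344/143 ≈ 1701.7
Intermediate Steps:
F(x) = (-109 + x)/(-8 + x) (F(x) = (x - 109)/(x - 8) = (-109 + x)/(-8 + x))
F(-135) - 1*(-1700) = (-109 - 135)/(-8 - 135) - 1*(-1700) = -244/(-143) + 1700 = -1/143*(-244) + 1700 = 244/143 + 1700 = 243344/143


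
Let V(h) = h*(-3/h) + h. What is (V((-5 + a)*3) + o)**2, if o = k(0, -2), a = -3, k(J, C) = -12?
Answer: 1521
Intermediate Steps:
o = -12
V(h) = -3 + h
(V((-5 + a)*3) + o)**2 = ((-3 + (-5 - 3)*3) - 12)**2 = ((-3 - 8*3) - 12)**2 = ((-3 - 24) - 12)**2 = (-27 - 12)**2 = (-39)**2 = 1521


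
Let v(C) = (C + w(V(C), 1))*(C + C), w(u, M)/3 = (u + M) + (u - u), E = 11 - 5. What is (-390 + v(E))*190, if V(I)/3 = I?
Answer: 69540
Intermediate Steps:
V(I) = 3*I
E = 6
w(u, M) = 3*M + 3*u (w(u, M) = 3*((u + M) + (u - u)) = 3*((M + u) + 0) = 3*(M + u) = 3*M + 3*u)
v(C) = 2*C*(3 + 10*C) (v(C) = (C + (3*1 + 3*(3*C)))*(C + C) = (C + (3 + 9*C))*(2*C) = (3 + 10*C)*(2*C) = 2*C*(3 + 10*C))
(-390 + v(E))*190 = (-390 + 2*6*(3 + 10*6))*190 = (-390 + 2*6*(3 + 60))*190 = (-390 + 2*6*63)*190 = (-390 + 756)*190 = 366*190 = 69540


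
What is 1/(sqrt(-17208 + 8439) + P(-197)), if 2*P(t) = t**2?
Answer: 77618/1506173557 - 4*I*sqrt(8769)/1506173557 ≈ 5.1533e-5 - 2.4869e-7*I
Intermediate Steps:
P(t) = t**2/2
1/(sqrt(-17208 + 8439) + P(-197)) = 1/(sqrt(-17208 + 8439) + (1/2)*(-197)**2) = 1/(sqrt(-8769) + (1/2)*38809) = 1/(I*sqrt(8769) + 38809/2) = 1/(38809/2 + I*sqrt(8769))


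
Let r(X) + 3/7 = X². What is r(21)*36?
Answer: 111024/7 ≈ 15861.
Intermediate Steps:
r(X) = -3/7 + X²
r(21)*36 = (-3/7 + 21²)*36 = (-3/7 + 441)*36 = (3084/7)*36 = 111024/7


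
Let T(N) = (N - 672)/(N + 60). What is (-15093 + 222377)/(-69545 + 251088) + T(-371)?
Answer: 253814673/56459873 ≈ 4.4955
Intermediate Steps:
T(N) = (-672 + N)/(60 + N)
(-15093 + 222377)/(-69545 + 251088) + T(-371) = (-15093 + 222377)/(-69545 + 251088) + (-672 - 371)/(60 - 371) = 207284/181543 - 1043/(-311) = 207284*(1/181543) - 1/311*(-1043) = 207284/181543 + 1043/311 = 253814673/56459873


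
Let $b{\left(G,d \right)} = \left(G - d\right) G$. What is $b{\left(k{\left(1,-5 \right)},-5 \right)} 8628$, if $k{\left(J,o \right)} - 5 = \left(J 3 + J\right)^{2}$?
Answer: $4710888$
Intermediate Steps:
$k{\left(J,o \right)} = 5 + 16 J^{2}$ ($k{\left(J,o \right)} = 5 + \left(J 3 + J\right)^{2} = 5 + \left(3 J + J\right)^{2} = 5 + \left(4 J\right)^{2} = 5 + 16 J^{2}$)
$b{\left(G,d \right)} = G \left(G - d\right)$
$b{\left(k{\left(1,-5 \right)},-5 \right)} 8628 = \left(5 + 16 \cdot 1^{2}\right) \left(\left(5 + 16 \cdot 1^{2}\right) - -5\right) 8628 = \left(5 + 16 \cdot 1\right) \left(\left(5 + 16 \cdot 1\right) + 5\right) 8628 = \left(5 + 16\right) \left(\left(5 + 16\right) + 5\right) 8628 = 21 \left(21 + 5\right) 8628 = 21 \cdot 26 \cdot 8628 = 546 \cdot 8628 = 4710888$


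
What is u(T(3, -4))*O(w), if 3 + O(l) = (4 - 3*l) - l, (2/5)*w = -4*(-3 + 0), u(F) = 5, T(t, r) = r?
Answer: -595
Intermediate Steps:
w = 30 (w = 5*(-4*(-3 + 0))/2 = 5*(-4*(-3))/2 = (5/2)*12 = 30)
O(l) = 1 - 4*l (O(l) = -3 + ((4 - 3*l) - l) = -3 + (4 - 4*l) = 1 - 4*l)
u(T(3, -4))*O(w) = 5*(1 - 4*30) = 5*(1 - 120) = 5*(-119) = -595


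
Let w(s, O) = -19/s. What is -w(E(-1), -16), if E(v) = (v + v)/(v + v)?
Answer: 19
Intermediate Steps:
E(v) = 1 (E(v) = (2*v)/((2*v)) = (2*v)*(1/(2*v)) = 1)
-w(E(-1), -16) = -(-19)/1 = -(-19) = -1*(-19) = 19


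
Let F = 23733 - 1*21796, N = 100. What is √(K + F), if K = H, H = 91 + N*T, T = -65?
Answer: 2*I*√1118 ≈ 66.873*I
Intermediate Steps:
H = -6409 (H = 91 + 100*(-65) = 91 - 6500 = -6409)
F = 1937 (F = 23733 - 21796 = 1937)
K = -6409
√(K + F) = √(-6409 + 1937) = √(-4472) = 2*I*√1118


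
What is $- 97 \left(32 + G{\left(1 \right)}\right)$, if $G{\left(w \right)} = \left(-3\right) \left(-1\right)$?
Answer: $-3395$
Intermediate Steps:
$G{\left(w \right)} = 3$
$- 97 \left(32 + G{\left(1 \right)}\right) = - 97 \left(32 + 3\right) = \left(-97\right) 35 = -3395$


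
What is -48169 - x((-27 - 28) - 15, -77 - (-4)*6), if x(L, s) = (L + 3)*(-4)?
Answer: -48437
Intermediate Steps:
x(L, s) = -12 - 4*L (x(L, s) = (3 + L)*(-4) = -12 - 4*L)
-48169 - x((-27 - 28) - 15, -77 - (-4)*6) = -48169 - (-12 - 4*((-27 - 28) - 15)) = -48169 - (-12 - 4*(-55 - 15)) = -48169 - (-12 - 4*(-70)) = -48169 - (-12 + 280) = -48169 - 1*268 = -48169 - 268 = -48437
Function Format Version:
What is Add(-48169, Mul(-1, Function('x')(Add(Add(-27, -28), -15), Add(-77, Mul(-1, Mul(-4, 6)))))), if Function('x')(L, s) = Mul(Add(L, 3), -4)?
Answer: -48437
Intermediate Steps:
Function('x')(L, s) = Add(-12, Mul(-4, L)) (Function('x')(L, s) = Mul(Add(3, L), -4) = Add(-12, Mul(-4, L)))
Add(-48169, Mul(-1, Function('x')(Add(Add(-27, -28), -15), Add(-77, Mul(-1, Mul(-4, 6)))))) = Add(-48169, Mul(-1, Add(-12, Mul(-4, Add(Add(-27, -28), -15))))) = Add(-48169, Mul(-1, Add(-12, Mul(-4, Add(-55, -15))))) = Add(-48169, Mul(-1, Add(-12, Mul(-4, -70)))) = Add(-48169, Mul(-1, Add(-12, 280))) = Add(-48169, Mul(-1, 268)) = Add(-48169, -268) = -48437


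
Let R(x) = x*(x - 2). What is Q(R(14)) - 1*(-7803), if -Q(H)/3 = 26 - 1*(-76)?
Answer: 7497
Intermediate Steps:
R(x) = x*(-2 + x)
Q(H) = -306 (Q(H) = -3*(26 - 1*(-76)) = -3*(26 + 76) = -3*102 = -306)
Q(R(14)) - 1*(-7803) = -306 - 1*(-7803) = -306 + 7803 = 7497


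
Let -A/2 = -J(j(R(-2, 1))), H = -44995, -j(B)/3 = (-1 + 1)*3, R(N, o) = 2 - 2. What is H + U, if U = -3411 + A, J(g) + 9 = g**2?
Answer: -48424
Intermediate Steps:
R(N, o) = 0
j(B) = 0 (j(B) = -3*(-1 + 1)*3 = -0*3 = -3*0 = 0)
J(g) = -9 + g**2
A = -18 (A = -(-2)*(-9 + 0**2) = -(-2)*(-9 + 0) = -(-2)*(-9) = -2*9 = -18)
U = -3429 (U = -3411 - 18 = -3429)
H + U = -44995 - 3429 = -48424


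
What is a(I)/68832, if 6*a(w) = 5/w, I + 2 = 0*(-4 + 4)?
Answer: -5/825984 ≈ -6.0534e-6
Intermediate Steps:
I = -2 (I = -2 + 0*(-4 + 4) = -2 + 0*0 = -2 + 0 = -2)
a(w) = 5/(6*w) (a(w) = (5/w)/6 = 5/(6*w))
a(I)/68832 = ((⅚)/(-2))/68832 = ((⅚)*(-½))*(1/68832) = -5/12*1/68832 = -5/825984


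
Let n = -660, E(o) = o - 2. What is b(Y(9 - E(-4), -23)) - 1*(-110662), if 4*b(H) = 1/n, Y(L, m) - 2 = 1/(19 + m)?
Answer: 292147679/2640 ≈ 1.1066e+5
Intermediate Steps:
E(o) = -2 + o
Y(L, m) = 2 + 1/(19 + m)
b(H) = -1/2640 (b(H) = (¼)/(-660) = (¼)*(-1/660) = -1/2640)
b(Y(9 - E(-4), -23)) - 1*(-110662) = -1/2640 - 1*(-110662) = -1/2640 + 110662 = 292147679/2640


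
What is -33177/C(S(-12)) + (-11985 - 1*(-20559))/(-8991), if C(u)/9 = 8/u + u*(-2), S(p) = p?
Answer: -33343883/209790 ≈ -158.94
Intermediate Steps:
C(u) = -18*u + 72/u (C(u) = 9*(8/u + u*(-2)) = 9*(8/u - 2*u) = 9*(-2*u + 8/u) = -18*u + 72/u)
-33177/C(S(-12)) + (-11985 - 1*(-20559))/(-8991) = -33177/(-18*(-12) + 72/(-12)) + (-11985 - 1*(-20559))/(-8991) = -33177/(216 + 72*(-1/12)) + (-11985 + 20559)*(-1/8991) = -33177/(216 - 6) + 8574*(-1/8991) = -33177/210 - 2858/2997 = -33177*1/210 - 2858/2997 = -11059/70 - 2858/2997 = -33343883/209790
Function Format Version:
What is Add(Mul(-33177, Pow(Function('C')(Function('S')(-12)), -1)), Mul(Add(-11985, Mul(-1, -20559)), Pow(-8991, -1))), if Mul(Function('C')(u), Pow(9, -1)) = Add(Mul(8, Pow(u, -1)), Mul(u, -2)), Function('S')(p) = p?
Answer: Rational(-33343883, 209790) ≈ -158.94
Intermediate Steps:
Function('C')(u) = Add(Mul(-18, u), Mul(72, Pow(u, -1))) (Function('C')(u) = Mul(9, Add(Mul(8, Pow(u, -1)), Mul(u, -2))) = Mul(9, Add(Mul(8, Pow(u, -1)), Mul(-2, u))) = Mul(9, Add(Mul(-2, u), Mul(8, Pow(u, -1)))) = Add(Mul(-18, u), Mul(72, Pow(u, -1))))
Add(Mul(-33177, Pow(Function('C')(Function('S')(-12)), -1)), Mul(Add(-11985, Mul(-1, -20559)), Pow(-8991, -1))) = Add(Mul(-33177, Pow(Add(Mul(-18, -12), Mul(72, Pow(-12, -1))), -1)), Mul(Add(-11985, Mul(-1, -20559)), Pow(-8991, -1))) = Add(Mul(-33177, Pow(Add(216, Mul(72, Rational(-1, 12))), -1)), Mul(Add(-11985, 20559), Rational(-1, 8991))) = Add(Mul(-33177, Pow(Add(216, -6), -1)), Mul(8574, Rational(-1, 8991))) = Add(Mul(-33177, Pow(210, -1)), Rational(-2858, 2997)) = Add(Mul(-33177, Rational(1, 210)), Rational(-2858, 2997)) = Add(Rational(-11059, 70), Rational(-2858, 2997)) = Rational(-33343883, 209790)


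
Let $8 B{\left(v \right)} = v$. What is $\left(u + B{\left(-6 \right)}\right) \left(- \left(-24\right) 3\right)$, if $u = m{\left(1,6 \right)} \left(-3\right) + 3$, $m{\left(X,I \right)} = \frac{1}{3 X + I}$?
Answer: $138$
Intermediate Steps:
$m{\left(X,I \right)} = \frac{1}{I + 3 X}$
$u = \frac{8}{3}$ ($u = \frac{1}{6 + 3 \cdot 1} \left(-3\right) + 3 = \frac{1}{6 + 3} \left(-3\right) + 3 = \frac{1}{9} \left(-3\right) + 3 = - \frac{1}{3} + 3 = \frac{8}{3} \approx 2.6667$)
$B{\left(v \right)} = \frac{v}{8}$
$\left(u + B{\left(-6 \right)}\right) \left(- \left(-24\right) 3\right) = \left(\frac{8}{3} + \frac{1}{8} \left(-6\right)\right) \left(- \left(-24\right) 3\right) = \left(\frac{8}{3} - \frac{3}{4}\right) \left(\left(-1\right) \left(-72\right)\right) = \frac{23}{12} \cdot 72 = 138$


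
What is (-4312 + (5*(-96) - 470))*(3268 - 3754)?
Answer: 2557332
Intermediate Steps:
(-4312 + (5*(-96) - 470))*(3268 - 3754) = (-4312 + (-480 - 470))*(-486) = (-4312 - 950)*(-486) = -5262*(-486) = 2557332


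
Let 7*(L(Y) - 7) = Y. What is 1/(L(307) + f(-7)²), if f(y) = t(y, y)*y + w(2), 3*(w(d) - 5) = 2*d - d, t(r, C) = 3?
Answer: 63/18016 ≈ 0.0034969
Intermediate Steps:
w(d) = 5 + d/3 (w(d) = 5 + (2*d - d)/3 = 5 + d/3)
L(Y) = 7 + Y/7
f(y) = 17/3 + 3*y (f(y) = 3*y + (5 + (⅓)*2) = 3*y + (5 + ⅔) = 3*y + 17/3 = 17/3 + 3*y)
1/(L(307) + f(-7)²) = 1/((7 + (⅐)*307) + (17/3 + 3*(-7))²) = 1/((7 + 307/7) + (17/3 - 21)²) = 1/(356/7 + (-46/3)²) = 1/(356/7 + 2116/9) = 1/(18016/63) = 63/18016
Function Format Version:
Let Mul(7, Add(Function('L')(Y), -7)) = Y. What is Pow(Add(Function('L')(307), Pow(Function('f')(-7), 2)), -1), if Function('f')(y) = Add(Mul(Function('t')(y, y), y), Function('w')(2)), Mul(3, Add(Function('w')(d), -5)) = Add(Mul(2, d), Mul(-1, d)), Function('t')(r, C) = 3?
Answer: Rational(63, 18016) ≈ 0.0034969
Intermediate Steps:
Function('w')(d) = Add(5, Mul(Rational(1, 3), d)) (Function('w')(d) = Add(5, Mul(Rational(1, 3), Add(Mul(2, d), Mul(-1, d)))) = Add(5, Mul(Rational(1, 3), d)))
Function('L')(Y) = Add(7, Mul(Rational(1, 7), Y))
Function('f')(y) = Add(Rational(17, 3), Mul(3, y)) (Function('f')(y) = Add(Mul(3, y), Add(5, Mul(Rational(1, 3), 2))) = Add(Mul(3, y), Add(5, Rational(2, 3))) = Add(Mul(3, y), Rational(17, 3)) = Add(Rational(17, 3), Mul(3, y)))
Pow(Add(Function('L')(307), Pow(Function('f')(-7), 2)), -1) = Pow(Add(Add(7, Mul(Rational(1, 7), 307)), Pow(Add(Rational(17, 3), Mul(3, -7)), 2)), -1) = Pow(Add(Add(7, Rational(307, 7)), Pow(Add(Rational(17, 3), -21), 2)), -1) = Pow(Add(Rational(356, 7), Pow(Rational(-46, 3), 2)), -1) = Pow(Add(Rational(356, 7), Rational(2116, 9)), -1) = Pow(Rational(18016, 63), -1) = Rational(63, 18016)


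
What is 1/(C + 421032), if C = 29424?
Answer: 1/450456 ≈ 2.2200e-6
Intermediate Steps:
1/(C + 421032) = 1/(29424 + 421032) = 1/450456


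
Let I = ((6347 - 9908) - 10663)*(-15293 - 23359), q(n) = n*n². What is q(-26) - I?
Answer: -549803624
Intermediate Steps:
q(n) = n³
I = 549786048 (I = (-3561 - 10663)*(-38652) = -14224*(-38652) = 549786048)
q(-26) - I = (-26)³ - 1*549786048 = -17576 - 549786048 = -549803624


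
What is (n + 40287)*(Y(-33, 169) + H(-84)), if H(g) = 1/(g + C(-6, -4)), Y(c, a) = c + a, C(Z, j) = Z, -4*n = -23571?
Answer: 753591947/120 ≈ 6.2799e+6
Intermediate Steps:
n = 23571/4 (n = -¼*(-23571) = 23571/4 ≈ 5892.8)
Y(c, a) = a + c
H(g) = 1/(-6 + g) (H(g) = 1/(g - 6) = 1/(-6 + g))
(n + 40287)*(Y(-33, 169) + H(-84)) = (23571/4 + 40287)*((169 - 33) + 1/(-6 - 84)) = 184719*(136 + 1/(-90))/4 = 184719*(136 - 1/90)/4 = (184719/4)*(12239/90) = 753591947/120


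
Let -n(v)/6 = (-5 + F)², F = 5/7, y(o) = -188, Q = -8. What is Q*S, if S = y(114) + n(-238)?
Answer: 116896/49 ≈ 2385.6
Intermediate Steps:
F = 5/7 (F = 5*(⅐) = 5/7 ≈ 0.71429)
n(v) = -5400/49 (n(v) = -6*(-5 + 5/7)² = -6*(-30/7)² = -6*900/49 = -5400/49)
S = -14612/49 (S = -188 - 5400/49 = -14612/49 ≈ -298.20)
Q*S = -8*(-14612/49) = 116896/49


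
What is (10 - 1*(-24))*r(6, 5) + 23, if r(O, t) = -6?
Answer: -181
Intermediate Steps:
(10 - 1*(-24))*r(6, 5) + 23 = (10 - 1*(-24))*(-6) + 23 = (10 + 24)*(-6) + 23 = 34*(-6) + 23 = -204 + 23 = -181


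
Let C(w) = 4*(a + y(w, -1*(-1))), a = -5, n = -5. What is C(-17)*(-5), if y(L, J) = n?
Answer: 200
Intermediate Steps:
y(L, J) = -5
C(w) = -40 (C(w) = 4*(-5 - 5) = 4*(-10) = -40)
C(-17)*(-5) = -40*(-5) = 200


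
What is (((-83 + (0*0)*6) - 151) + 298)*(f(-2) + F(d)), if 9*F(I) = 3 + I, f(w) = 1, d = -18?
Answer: -128/3 ≈ -42.667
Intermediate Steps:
F(I) = 1/3 + I/9 (F(I) = (3 + I)/9 = 1/3 + I/9)
(((-83 + (0*0)*6) - 151) + 298)*(f(-2) + F(d)) = (((-83 + (0*0)*6) - 151) + 298)*(1 + (1/3 + (1/9)*(-18))) = (((-83 + 0*6) - 151) + 298)*(1 + (1/3 - 2)) = (((-83 + 0) - 151) + 298)*(1 - 5/3) = ((-83 - 151) + 298)*(-2/3) = (-234 + 298)*(-2/3) = 64*(-2/3) = -128/3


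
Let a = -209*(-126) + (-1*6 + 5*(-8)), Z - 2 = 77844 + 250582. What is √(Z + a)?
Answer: 2*√88679 ≈ 595.58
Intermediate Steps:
Z = 328428 (Z = 2 + (77844 + 250582) = 2 + 328426 = 328428)
a = 26288 (a = 26334 + (-6 - 40) = 26334 - 46 = 26288)
√(Z + a) = √(328428 + 26288) = √354716 = 2*√88679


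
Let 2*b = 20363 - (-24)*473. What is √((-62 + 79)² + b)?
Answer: √64586/2 ≈ 127.07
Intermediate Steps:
b = 31715/2 (b = (20363 - (-24)*473)/2 = (20363 - 1*(-11352))/2 = (20363 + 11352)/2 = (½)*31715 = 31715/2 ≈ 15858.)
√((-62 + 79)² + b) = √((-62 + 79)² + 31715/2) = √(17² + 31715/2) = √(289 + 31715/2) = √(32293/2) = √64586/2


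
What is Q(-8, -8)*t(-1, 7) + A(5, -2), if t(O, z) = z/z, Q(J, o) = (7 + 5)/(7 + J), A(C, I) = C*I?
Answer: -22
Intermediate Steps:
Q(J, o) = 12/(7 + J)
t(O, z) = 1
Q(-8, -8)*t(-1, 7) + A(5, -2) = (12/(7 - 8))*1 + 5*(-2) = (12/(-1))*1 - 10 = (12*(-1))*1 - 10 = -12*1 - 10 = -12 - 10 = -22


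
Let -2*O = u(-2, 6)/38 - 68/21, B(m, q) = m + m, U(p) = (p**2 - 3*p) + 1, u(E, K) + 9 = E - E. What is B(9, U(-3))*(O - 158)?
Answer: -748185/266 ≈ -2812.7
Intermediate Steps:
u(E, K) = -9 (u(E, K) = -9 + (E - E) = -9 + 0 = -9)
U(p) = 1 + p**2 - 3*p
B(m, q) = 2*m
O = 2773/1596 (O = -(-9/38 - 68/21)/2 = -1/2*(-2773/798) = 2773/1596 ≈ 1.7375)
B(9, U(-3))*(O - 158) = (2*9)*(2773/1596 - 158) = 18*(-249395/1596) = -748185/266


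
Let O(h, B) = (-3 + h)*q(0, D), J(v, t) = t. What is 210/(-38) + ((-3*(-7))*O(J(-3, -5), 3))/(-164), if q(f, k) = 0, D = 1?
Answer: -105/19 ≈ -5.5263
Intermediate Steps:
O(h, B) = 0 (O(h, B) = (-3 + h)*0 = 0)
210/(-38) + ((-3*(-7))*O(J(-3, -5), 3))/(-164) = 210/(-38) + (-3*(-7)*0)/(-164) = 210*(-1/38) + (21*0)*(-1/164) = -105/19 + 0*(-1/164) = -105/19 + 0 = -105/19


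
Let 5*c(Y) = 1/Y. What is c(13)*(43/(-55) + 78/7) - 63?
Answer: -1572586/25025 ≈ -62.841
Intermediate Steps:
c(Y) = 1/(5*Y)
c(13)*(43/(-55) + 78/7) - 63 = ((⅕)/13)*(43/(-55) + 78/7) - 63 = ((⅕)*(1/13))*(43*(-1/55) + 78*(⅐)) - 63 = (-43/55 + 78/7)/65 - 63 = (1/65)*(3989/385) - 63 = 3989/25025 - 63 = -1572586/25025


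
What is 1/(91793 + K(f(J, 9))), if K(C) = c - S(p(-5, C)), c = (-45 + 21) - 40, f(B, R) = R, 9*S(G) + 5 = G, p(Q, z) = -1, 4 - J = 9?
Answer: 3/275189 ≈ 1.0902e-5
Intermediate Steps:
J = -5 (J = 4 - 1*9 = 4 - 9 = -5)
S(G) = -5/9 + G/9
c = -64 (c = -24 - 40 = -64)
K(C) = -190/3 (K(C) = -64 - (-5/9 + (1/9)*(-1)) = -64 - (-5/9 - 1/9) = -64 - 1*(-2/3) = -64 + 2/3 = -190/3)
1/(91793 + K(f(J, 9))) = 1/(91793 - 190/3) = 1/(275189/3) = 3/275189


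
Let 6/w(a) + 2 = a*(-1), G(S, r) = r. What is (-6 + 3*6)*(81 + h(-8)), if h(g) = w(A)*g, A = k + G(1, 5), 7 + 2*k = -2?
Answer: 6012/5 ≈ 1202.4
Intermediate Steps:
k = -9/2 (k = -7/2 + (½)*(-2) = -7/2 - 1 = -9/2 ≈ -4.5000)
A = ½ (A = -9/2 + 5 = ½ ≈ 0.50000)
w(a) = 6/(-2 - a) (w(a) = 6/(-2 + a*(-1)) = 6/(-2 - a))
h(g) = -12*g/5 (h(g) = (-6/(2 + ½))*g = (-6/5/2)*g = (-6*⅖)*g = -12*g/5)
(-6 + 3*6)*(81 + h(-8)) = (-6 + 3*6)*(81 - 12/5*(-8)) = (-6 + 18)*(81 + 96/5) = 12*(501/5) = 6012/5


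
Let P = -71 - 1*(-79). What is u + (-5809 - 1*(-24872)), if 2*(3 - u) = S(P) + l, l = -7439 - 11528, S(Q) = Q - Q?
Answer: 57099/2 ≈ 28550.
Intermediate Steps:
P = 8 (P = -71 + 79 = 8)
S(Q) = 0
l = -18967
u = 18973/2 (u = 3 - (0 - 18967)/2 = 3 - ½*(-18967) = 3 + 18967/2 = 18973/2 ≈ 9486.5)
u + (-5809 - 1*(-24872)) = 18973/2 + (-5809 - 1*(-24872)) = 18973/2 + (-5809 + 24872) = 18973/2 + 19063 = 57099/2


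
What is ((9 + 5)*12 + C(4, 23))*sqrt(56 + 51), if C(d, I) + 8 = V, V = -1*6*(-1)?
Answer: 166*sqrt(107) ≈ 1717.1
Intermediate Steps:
V = 6 (V = -6*(-1) = 6)
C(d, I) = -2 (C(d, I) = -8 + 6 = -2)
((9 + 5)*12 + C(4, 23))*sqrt(56 + 51) = ((9 + 5)*12 - 2)*sqrt(56 + 51) = (14*12 - 2)*sqrt(107) = (168 - 2)*sqrt(107) = 166*sqrt(107)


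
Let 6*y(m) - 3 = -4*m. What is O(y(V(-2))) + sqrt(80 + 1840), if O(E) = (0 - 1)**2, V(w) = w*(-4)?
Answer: 1 + 8*sqrt(30) ≈ 44.818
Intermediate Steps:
V(w) = -4*w
y(m) = 1/2 - 2*m/3 (y(m) = 1/2 + (-4*m)/6 = 1/2 - 2*m/3)
O(E) = 1 (O(E) = (-1)**2 = 1)
O(y(V(-2))) + sqrt(80 + 1840) = 1 + sqrt(80 + 1840) = 1 + sqrt(1920) = 1 + 8*sqrt(30)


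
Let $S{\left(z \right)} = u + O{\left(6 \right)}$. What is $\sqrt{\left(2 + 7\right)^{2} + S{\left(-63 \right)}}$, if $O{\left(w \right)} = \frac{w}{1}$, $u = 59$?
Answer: $\sqrt{146} \approx 12.083$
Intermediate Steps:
$O{\left(w \right)} = w$ ($O{\left(w \right)} = w 1 = w$)
$S{\left(z \right)} = 65$ ($S{\left(z \right)} = 59 + 6 = 65$)
$\sqrt{\left(2 + 7\right)^{2} + S{\left(-63 \right)}} = \sqrt{\left(2 + 7\right)^{2} + 65} = \sqrt{9^{2} + 65} = \sqrt{81 + 65} = \sqrt{146}$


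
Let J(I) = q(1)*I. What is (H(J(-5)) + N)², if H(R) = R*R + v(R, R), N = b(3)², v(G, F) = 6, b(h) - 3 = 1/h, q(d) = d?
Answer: 143641/81 ≈ 1773.3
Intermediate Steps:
J(I) = I (J(I) = 1*I = I)
b(h) = 3 + 1/h
N = 100/9 (N = (3 + 1/3)² = (3 + ⅓)² = (10/3)² = 100/9 ≈ 11.111)
H(R) = 6 + R² (H(R) = R*R + 6 = R² + 6 = 6 + R²)
(H(J(-5)) + N)² = ((6 + (-5)²) + 100/9)² = ((6 + 25) + 100/9)² = (31 + 100/9)² = (379/9)² = 143641/81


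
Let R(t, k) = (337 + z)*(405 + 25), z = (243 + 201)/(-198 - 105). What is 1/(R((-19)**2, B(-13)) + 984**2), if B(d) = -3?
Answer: 101/112366126 ≈ 8.9885e-7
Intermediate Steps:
z = -148/101 (z = 444/(-303) = 444*(-1/303) = -148/101 ≈ -1.4653)
R(t, k) = 14572270/101 (R(t, k) = (337 - 148/101)*(405 + 25) = (33889/101)*430 = 14572270/101)
1/(R((-19)**2, B(-13)) + 984**2) = 1/(14572270/101 + 984**2) = 1/(14572270/101 + 968256) = 1/(112366126/101) = 101/112366126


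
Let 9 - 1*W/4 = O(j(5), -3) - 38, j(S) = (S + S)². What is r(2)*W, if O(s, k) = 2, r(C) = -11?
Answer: -1980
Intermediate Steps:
j(S) = 4*S² (j(S) = (2*S)² = 4*S²)
W = 180 (W = 36 - 4*(2 - 38) = 36 - 4*(-36) = 36 + 144 = 180)
r(2)*W = -11*180 = -1980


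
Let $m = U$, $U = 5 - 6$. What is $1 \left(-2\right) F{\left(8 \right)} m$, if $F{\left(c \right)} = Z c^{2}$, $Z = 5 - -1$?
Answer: $768$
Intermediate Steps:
$Z = 6$ ($Z = 5 + 1 = 6$)
$U = -1$
$F{\left(c \right)} = 6 c^{2}$
$m = -1$
$1 \left(-2\right) F{\left(8 \right)} m = 1 \left(-2\right) 6 \cdot 8^{2} \left(-1\right) = - 2 \cdot 6 \cdot 64 \left(-1\right) = \left(-2\right) 384 \left(-1\right) = \left(-768\right) \left(-1\right) = 768$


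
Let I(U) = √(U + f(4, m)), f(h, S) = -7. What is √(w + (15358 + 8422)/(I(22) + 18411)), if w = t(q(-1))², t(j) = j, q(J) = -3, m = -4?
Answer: √(189479 + 9*√15)/√(18411 + √15) ≈ 3.2080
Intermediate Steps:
I(U) = √(-7 + U) (I(U) = √(U - 7) = √(-7 + U))
w = 9 (w = (-3)² = 9)
√(w + (15358 + 8422)/(I(22) + 18411)) = √(9 + (15358 + 8422)/(√(-7 + 22) + 18411)) = √(9 + 23780/(√15 + 18411)) = √(9 + 23780/(18411 + √15))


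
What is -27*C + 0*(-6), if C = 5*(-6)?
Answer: 810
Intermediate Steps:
C = -30
-27*C + 0*(-6) = -27*(-30) + 0*(-6) = 810 + 0 = 810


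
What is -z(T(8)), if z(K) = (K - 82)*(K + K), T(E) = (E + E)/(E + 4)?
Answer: 1936/9 ≈ 215.11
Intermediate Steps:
T(E) = 2*E/(4 + E) (T(E) = (2*E)/(4 + E) = 2*E/(4 + E))
z(K) = 2*K*(-82 + K) (z(K) = (-82 + K)*(2*K) = 2*K*(-82 + K))
-z(T(8)) = -2*2*8/(4 + 8)*(-82 + 2*8/(4 + 8)) = -2*2*8/12*(-82 + 2*8/12) = -2*2*8*(1/12)*(-82 + 2*8*(1/12)) = -2*4*(-82 + 4/3)/3 = -2*4*(-242)/(3*3) = -1*(-1936/9) = 1936/9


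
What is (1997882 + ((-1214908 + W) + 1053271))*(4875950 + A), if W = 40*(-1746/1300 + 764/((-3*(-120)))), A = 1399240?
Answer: 449396291484722/39 ≈ 1.1523e+13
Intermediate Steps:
W = 18232/585 (W = 40*(-1746*1/1300 + 764/360) = 40*(-873/650 + 764*(1/360)) = 40*(-873/650 + 191/90) = 40*(2279/2925) = 18232/585 ≈ 31.166)
(1997882 + ((-1214908 + W) + 1053271))*(4875950 + A) = (1997882 + ((-1214908 + 18232/585) + 1053271))*(4875950 + 1399240) = (1997882 + (-710702948/585 + 1053271))*6275190 = (1997882 - 94539413/585)*6275190 = (1074221557/585)*6275190 = 449396291484722/39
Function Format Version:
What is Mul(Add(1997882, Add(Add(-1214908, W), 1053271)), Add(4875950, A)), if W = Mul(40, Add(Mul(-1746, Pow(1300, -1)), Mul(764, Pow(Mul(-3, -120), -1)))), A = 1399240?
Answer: Rational(449396291484722, 39) ≈ 1.1523e+13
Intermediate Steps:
W = Rational(18232, 585) (W = Mul(40, Add(Mul(-1746, Rational(1, 1300)), Mul(764, Pow(360, -1)))) = Mul(40, Add(Rational(-873, 650), Mul(764, Rational(1, 360)))) = Mul(40, Add(Rational(-873, 650), Rational(191, 90))) = Mul(40, Rational(2279, 2925)) = Rational(18232, 585) ≈ 31.166)
Mul(Add(1997882, Add(Add(-1214908, W), 1053271)), Add(4875950, A)) = Mul(Add(1997882, Add(Add(-1214908, Rational(18232, 585)), 1053271)), Add(4875950, 1399240)) = Mul(Add(1997882, Add(Rational(-710702948, 585), 1053271)), 6275190) = Mul(Add(1997882, Rational(-94539413, 585)), 6275190) = Mul(Rational(1074221557, 585), 6275190) = Rational(449396291484722, 39)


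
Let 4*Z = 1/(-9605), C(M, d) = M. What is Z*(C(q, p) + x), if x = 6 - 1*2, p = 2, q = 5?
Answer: -9/38420 ≈ -0.00023425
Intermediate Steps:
x = 4 (x = 6 - 2 = 4)
Z = -1/38420 (Z = (¼)/(-9605) = (¼)*(-1/9605) = -1/38420 ≈ -2.6028e-5)
Z*(C(q, p) + x) = -(5 + 4)/38420 = -1/38420*9 = -9/38420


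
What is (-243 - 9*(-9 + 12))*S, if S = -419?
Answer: 113130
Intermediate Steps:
(-243 - 9*(-9 + 12))*S = (-243 - 9*(-9 + 12))*(-419) = (-243 - 9*3)*(-419) = (-243 - 27)*(-419) = -270*(-419) = 113130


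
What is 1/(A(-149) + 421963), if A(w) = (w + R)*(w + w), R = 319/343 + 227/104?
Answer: 17836/8301541627 ≈ 2.1485e-6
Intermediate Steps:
R = 111037/35672 (R = 319*(1/343) + 227*(1/104) = 319/343 + 227/104 = 111037/35672 ≈ 3.1127)
A(w) = 2*w*(111037/35672 + w) (A(w) = (w + 111037/35672)*(w + w) = (111037/35672 + w)*(2*w) = 2*w*(111037/35672 + w))
1/(A(-149) + 421963) = 1/((1/17836)*(-149)*(111037 + 35672*(-149)) + 421963) = 1/((1/17836)*(-149)*(111037 - 5315128) + 421963) = 1/((1/17836)*(-149)*(-5204091) + 421963) = 1/(775409559/17836 + 421963) = 1/(8301541627/17836) = 17836/8301541627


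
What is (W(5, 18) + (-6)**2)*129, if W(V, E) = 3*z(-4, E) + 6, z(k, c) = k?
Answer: 3870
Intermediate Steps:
W(V, E) = -6 (W(V, E) = 3*(-4) + 6 = -12 + 6 = -6)
(W(5, 18) + (-6)**2)*129 = (-6 + (-6)**2)*129 = (-6 + 36)*129 = 30*129 = 3870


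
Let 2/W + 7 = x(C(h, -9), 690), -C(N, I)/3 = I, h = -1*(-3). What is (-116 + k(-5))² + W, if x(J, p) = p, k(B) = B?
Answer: 9999805/683 ≈ 14641.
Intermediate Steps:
h = 3
C(N, I) = -3*I
W = 2/683 (W = 2/(-7 + 690) = 2/683 ≈ 0.0029283)
(-116 + k(-5))² + W = (-116 - 5)² + 2/683 = (-121)² + 2/683 = 14641 + 2/683 = 9999805/683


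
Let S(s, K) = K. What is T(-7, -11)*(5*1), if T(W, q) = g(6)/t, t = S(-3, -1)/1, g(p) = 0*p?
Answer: 0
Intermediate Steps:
g(p) = 0
t = -1 (t = -1/1 = -1*1 = -1)
T(W, q) = 0 (T(W, q) = 0/(-1) = 0*(-1) = 0)
T(-7, -11)*(5*1) = 0*(5*1) = 0*5 = 0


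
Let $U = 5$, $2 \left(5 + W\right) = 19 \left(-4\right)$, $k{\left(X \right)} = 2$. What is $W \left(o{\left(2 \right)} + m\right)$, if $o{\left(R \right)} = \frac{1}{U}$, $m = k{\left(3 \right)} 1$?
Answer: $- \frac{473}{5} \approx -94.6$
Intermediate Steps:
$W = -43$ ($W = -5 + \frac{19 \left(-4\right)}{2} = -5 + \frac{1}{2} \left(-76\right) = -5 - 38 = -43$)
$m = 2$ ($m = 2 \cdot 1 = 2$)
$o{\left(R \right)} = \frac{1}{5}$
$W \left(o{\left(2 \right)} + m\right) = - 43 \left(\frac{1}{5} + 2\right) = \left(-43\right) \frac{11}{5} = - \frac{473}{5}$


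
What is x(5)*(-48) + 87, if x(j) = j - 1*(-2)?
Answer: -249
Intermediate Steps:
x(j) = 2 + j (x(j) = j + 2 = 2 + j)
x(5)*(-48) + 87 = (2 + 5)*(-48) + 87 = 7*(-48) + 87 = -336 + 87 = -249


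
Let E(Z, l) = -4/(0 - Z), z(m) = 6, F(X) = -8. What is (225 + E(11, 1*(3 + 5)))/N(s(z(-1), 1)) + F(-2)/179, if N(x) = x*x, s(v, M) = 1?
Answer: 443653/1969 ≈ 225.32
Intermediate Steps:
E(Z, l) = 4/Z (E(Z, l) = -4*(-1/Z) = -(-4)/Z = 4/Z)
N(x) = x**2
(225 + E(11, 1*(3 + 5)))/N(s(z(-1), 1)) + F(-2)/179 = (225 + 4/11)/(1**2) - 8/179 = (225 + 4*(1/11))/1 - 8*1/179 = (225 + 4/11)*1 - 8/179 = (2479/11)*1 - 8/179 = 2479/11 - 8/179 = 443653/1969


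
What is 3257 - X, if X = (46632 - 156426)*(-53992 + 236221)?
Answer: 20007654083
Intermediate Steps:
X = -20007650826 (X = -109794*182229 = -20007650826)
3257 - X = 3257 - 1*(-20007650826) = 3257 + 20007650826 = 20007654083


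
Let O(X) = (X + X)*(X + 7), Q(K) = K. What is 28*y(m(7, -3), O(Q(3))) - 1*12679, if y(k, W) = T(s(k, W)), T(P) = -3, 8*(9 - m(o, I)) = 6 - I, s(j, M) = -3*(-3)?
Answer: -12763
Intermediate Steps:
s(j, M) = 9
m(o, I) = 33/4 + I/8 (m(o, I) = 9 - (6 - I)/8 = 9 + (-¾ + I/8) = 33/4 + I/8)
O(X) = 2*X*(7 + X) (O(X) = (2*X)*(7 + X) = 2*X*(7 + X))
y(k, W) = -3
28*y(m(7, -3), O(Q(3))) - 1*12679 = 28*(-3) - 1*12679 = -84 - 12679 = -12763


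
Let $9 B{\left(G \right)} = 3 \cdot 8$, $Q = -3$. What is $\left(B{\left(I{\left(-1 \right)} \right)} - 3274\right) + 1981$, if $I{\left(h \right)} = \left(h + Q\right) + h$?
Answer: $- \frac{3871}{3} \approx -1290.3$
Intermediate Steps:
$I{\left(h \right)} = -3 + 2 h$ ($I{\left(h \right)} = \left(h - 3\right) + h = \left(-3 + h\right) + h = -3 + 2 h$)
$B{\left(G \right)} = \frac{8}{3}$ ($B{\left(G \right)} = \frac{3 \cdot 8}{9} = \frac{1}{9} \cdot 24 = \frac{8}{3}$)
$\left(B{\left(I{\left(-1 \right)} \right)} - 3274\right) + 1981 = \left(\frac{8}{3} - 3274\right) + 1981 = - \frac{9814}{3} + 1981 = - \frac{3871}{3}$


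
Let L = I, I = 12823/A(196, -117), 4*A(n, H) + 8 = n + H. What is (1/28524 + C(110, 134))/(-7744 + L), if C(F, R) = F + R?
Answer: -494149847/14220126768 ≈ -0.034750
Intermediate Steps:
A(n, H) = -2 + H/4 + n/4 (A(n, H) = -2 + (n + H)/4 = -2 + (H + n)/4 = -2 + (H/4 + n/4) = -2 + H/4 + n/4)
I = 51292/71 (I = 12823/(-2 + (¼)*(-117) + (¼)*196) = 12823/(-2 - 117/4 + 49) = 12823/(71/4) = 12823*(4/71) = 51292/71 ≈ 722.42)
L = 51292/71 ≈ 722.42
(1/28524 + C(110, 134))/(-7744 + L) = (1/28524 + (110 + 134))/(-7744 + 51292/71) = (1/28524 + 244)/(-498532/71) = (6959857/28524)*(-71/498532) = -494149847/14220126768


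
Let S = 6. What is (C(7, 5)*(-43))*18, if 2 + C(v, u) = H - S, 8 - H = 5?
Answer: 3870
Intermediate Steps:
H = 3 (H = 8 - 1*5 = 8 - 5 = 3)
C(v, u) = -5 (C(v, u) = -2 + (3 - 1*6) = -2 + (3 - 6) = -2 - 3 = -5)
(C(7, 5)*(-43))*18 = -5*(-43)*18 = 215*18 = 3870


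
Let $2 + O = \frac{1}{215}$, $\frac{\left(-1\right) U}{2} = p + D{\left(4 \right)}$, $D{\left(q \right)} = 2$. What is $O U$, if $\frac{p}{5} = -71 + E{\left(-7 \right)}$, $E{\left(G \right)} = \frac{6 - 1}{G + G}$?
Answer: $- \frac{2130843}{1505} \approx -1415.8$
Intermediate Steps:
$E{\left(G \right)} = \frac{5}{2 G}$
$p = - \frac{4995}{14}$ ($p = 5 \left(-71 + \frac{5}{2 \left(-7\right)}\right) = 5 \left(-71 + \frac{5}{2} \left(- \frac{1}{7}\right)\right) = 5 \left(-71 - \frac{5}{14}\right) = 5 \left(- \frac{999}{14}\right) = - \frac{4995}{14} \approx -356.79$)
$U = \frac{4967}{7}$ ($U = - 2 \left(- \frac{4995}{14} + 2\right) = \left(-2\right) \left(- \frac{4967}{14}\right) = \frac{4967}{7} \approx 709.57$)
$O = - \frac{429}{215}$ ($O = -2 + \frac{1}{215} = - \frac{429}{215} \approx -1.9953$)
$O U = \left(- \frac{429}{215}\right) \frac{4967}{7} = - \frac{2130843}{1505}$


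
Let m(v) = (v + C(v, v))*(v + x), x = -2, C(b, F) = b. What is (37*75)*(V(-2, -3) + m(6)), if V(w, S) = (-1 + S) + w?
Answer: 116550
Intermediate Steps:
V(w, S) = -1 + S + w
m(v) = 2*v*(-2 + v) (m(v) = (v + v)*(v - 2) = (2*v)*(-2 + v) = 2*v*(-2 + v))
(37*75)*(V(-2, -3) + m(6)) = (37*75)*((-1 - 3 - 2) + 2*6*(-2 + 6)) = 2775*(-6 + 2*6*4) = 2775*(-6 + 48) = 2775*42 = 116550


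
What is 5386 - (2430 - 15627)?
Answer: 18583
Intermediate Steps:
5386 - (2430 - 15627) = 5386 - 1*(-13197) = 5386 + 13197 = 18583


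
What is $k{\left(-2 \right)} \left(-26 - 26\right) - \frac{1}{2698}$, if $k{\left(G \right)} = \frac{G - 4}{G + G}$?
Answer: $- \frac{210445}{2698} \approx -78.0$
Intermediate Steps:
$k{\left(G \right)} = \frac{-4 + G}{2 G}$
$k{\left(-2 \right)} \left(-26 - 26\right) - \frac{1}{2698} = \frac{-4 - 2}{2 \left(-2\right)} \left(-26 - 26\right) - \frac{1}{2698} = \frac{1}{2} \left(- \frac{1}{2}\right) \left(-6\right) \left(-52\right) - \frac{1}{2698} = \frac{3}{2} \left(-52\right) - \frac{1}{2698} = -78 - \frac{1}{2698} = - \frac{210445}{2698}$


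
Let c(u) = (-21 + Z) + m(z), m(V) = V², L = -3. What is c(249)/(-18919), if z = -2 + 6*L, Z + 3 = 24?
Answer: -400/18919 ≈ -0.021143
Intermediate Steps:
Z = 21 (Z = -3 + 24 = 21)
z = -20 (z = -2 + 6*(-3) = -2 - 18 = -20)
c(u) = 400 (c(u) = (-21 + 21) + (-20)² = 0 + 400 = 400)
c(249)/(-18919) = 400/(-18919) = 400*(-1/18919) = -400/18919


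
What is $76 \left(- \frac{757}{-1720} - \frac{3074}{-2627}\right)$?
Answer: $\frac{138242461}{1129610} \approx 122.38$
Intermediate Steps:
$76 \left(- \frac{757}{-1720} - \frac{3074}{-2627}\right) = 76 \left(\left(-757\right) \left(- \frac{1}{1720}\right) - - \frac{3074}{2627}\right) = 76 \left(\frac{757}{1720} + \frac{3074}{2627}\right) = 76 \cdot \frac{7275919}{4518440} = \frac{138242461}{1129610}$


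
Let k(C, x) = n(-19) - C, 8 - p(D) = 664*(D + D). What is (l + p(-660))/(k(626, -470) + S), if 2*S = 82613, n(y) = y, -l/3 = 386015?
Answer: -563114/81323 ≈ -6.9244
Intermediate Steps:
l = -1158045 (l = -3*386015 = -1158045)
p(D) = 8 - 1328*D (p(D) = 8 - 664*(D + D) = 8 - 664*2*D = 8 - 1328*D)
S = 82613/2 (S = (½)*82613 = 82613/2 ≈ 41307.)
k(C, x) = -19 - C
(l + p(-660))/(k(626, -470) + S) = (-1158045 + (8 - 1328*(-660)))/((-19 - 1*626) + 82613/2) = (-1158045 + (8 + 876480))/((-19 - 626) + 82613/2) = (-1158045 + 876488)/(-645 + 82613/2) = -281557/81323/2 = -281557*2/81323 = -563114/81323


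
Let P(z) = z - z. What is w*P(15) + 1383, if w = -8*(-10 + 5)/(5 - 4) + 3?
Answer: 1383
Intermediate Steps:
w = 43 (w = -(-40)/1 + 3 = -(-40) + 3 = -8*(-5) + 3 = 40 + 3 = 43)
P(z) = 0
w*P(15) + 1383 = 43*0 + 1383 = 0 + 1383 = 1383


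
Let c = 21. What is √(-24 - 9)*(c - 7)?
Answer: 14*I*√33 ≈ 80.424*I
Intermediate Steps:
√(-24 - 9)*(c - 7) = √(-24 - 9)*(21 - 7) = √(-33)*14 = (I*√33)*14 = 14*I*√33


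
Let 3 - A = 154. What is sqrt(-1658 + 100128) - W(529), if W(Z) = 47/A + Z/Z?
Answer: -104/151 + sqrt(98470) ≈ 313.11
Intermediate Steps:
A = -151 (A = 3 - 1*154 = 3 - 154 = -151)
W(Z) = 104/151 (W(Z) = 47/(-151) + Z/Z = 47*(-1/151) + 1 = -47/151 + 1 = 104/151)
sqrt(-1658 + 100128) - W(529) = sqrt(-1658 + 100128) - 1*104/151 = sqrt(98470) - 104/151 = -104/151 + sqrt(98470)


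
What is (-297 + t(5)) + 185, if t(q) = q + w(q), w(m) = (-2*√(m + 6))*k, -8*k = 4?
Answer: -107 + √11 ≈ -103.68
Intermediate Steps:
k = -½ (k = -⅛*4 = -½ ≈ -0.50000)
w(m) = √(6 + m) (w(m) = -2*√(m + 6)*(-½) = -2*√(6 + m)*(-½) = √(6 + m))
t(q) = q + √(6 + q)
(-297 + t(5)) + 185 = (-297 + (5 + √(6 + 5))) + 185 = (-297 + (5 + √11)) + 185 = (-292 + √11) + 185 = -107 + √11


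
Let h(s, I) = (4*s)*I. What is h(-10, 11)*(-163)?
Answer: 71720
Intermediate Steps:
h(s, I) = 4*I*s
h(-10, 11)*(-163) = (4*11*(-10))*(-163) = -440*(-163) = 71720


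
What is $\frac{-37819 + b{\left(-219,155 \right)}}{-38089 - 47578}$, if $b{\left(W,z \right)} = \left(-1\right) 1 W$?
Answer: $\frac{37600}{85667} \approx 0.43891$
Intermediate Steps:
$b{\left(W,z \right)} = - W$
$\frac{-37819 + b{\left(-219,155 \right)}}{-38089 - 47578} = \frac{-37819 - -219}{-38089 - 47578} = \frac{-37819 + 219}{-85667} = \left(-37600\right) \left(- \frac{1}{85667}\right) = \frac{37600}{85667}$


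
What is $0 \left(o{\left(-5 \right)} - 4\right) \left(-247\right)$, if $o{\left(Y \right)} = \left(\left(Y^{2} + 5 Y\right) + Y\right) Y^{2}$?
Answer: $0$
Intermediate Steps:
$o{\left(Y \right)} = Y^{2} \left(Y^{2} + 6 Y\right)$ ($o{\left(Y \right)} = \left(Y^{2} + 6 Y\right) Y^{2} = Y^{2} \left(Y^{2} + 6 Y\right)$)
$0 \left(o{\left(-5 \right)} - 4\right) \left(-247\right) = 0 \left(\left(-5\right)^{3} \left(6 - 5\right) - 4\right) \left(-247\right) = 0 \left(\left(-125\right) 1 - 4\right) \left(-247\right) = 0 \left(-125 - 4\right) \left(-247\right) = 0 \left(-129\right) \left(-247\right) = 0 \left(-247\right) = 0$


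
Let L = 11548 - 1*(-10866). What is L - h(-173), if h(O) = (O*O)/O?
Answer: 22587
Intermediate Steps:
h(O) = O (h(O) = O²/O = O)
L = 22414 (L = 11548 + 10866 = 22414)
L - h(-173) = 22414 - 1*(-173) = 22414 + 173 = 22587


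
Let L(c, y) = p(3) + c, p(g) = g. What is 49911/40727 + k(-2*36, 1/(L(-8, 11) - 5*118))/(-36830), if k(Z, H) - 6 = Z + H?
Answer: 1095341557367/892485368950 ≈ 1.2273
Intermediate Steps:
L(c, y) = 3 + c
k(Z, H) = 6 + H + Z (k(Z, H) = 6 + (Z + H) = 6 + (H + Z) = 6 + H + Z)
49911/40727 + k(-2*36, 1/(L(-8, 11) - 5*118))/(-36830) = 49911/40727 + (6 + 1/((3 - 8) - 5*118) - 2*36)/(-36830) = 49911*(1/40727) + (6 + 1/(-5 - 590) - 72)*(-1/36830) = 49911/40727 + (6 + 1/(-595) - 72)*(-1/36830) = 49911/40727 + (6 - 1/595 - 72)*(-1/36830) = 49911/40727 - 39271/595*(-1/36830) = 49911/40727 + 39271/21913850 = 1095341557367/892485368950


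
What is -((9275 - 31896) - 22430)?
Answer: 45051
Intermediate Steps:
-((9275 - 31896) - 22430) = -(-22621 - 22430) = -1*(-45051) = 45051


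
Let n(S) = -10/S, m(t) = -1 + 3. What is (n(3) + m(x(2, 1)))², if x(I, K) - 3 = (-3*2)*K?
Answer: 16/9 ≈ 1.7778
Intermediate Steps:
x(I, K) = 3 - 6*K (x(I, K) = 3 + (-3*2)*K = 3 - 6*K)
m(t) = 2
(n(3) + m(x(2, 1)))² = (-10/3 + 2)² = (-4/3)² = 16/9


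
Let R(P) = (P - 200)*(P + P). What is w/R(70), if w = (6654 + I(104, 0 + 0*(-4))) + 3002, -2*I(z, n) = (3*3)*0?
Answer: -1207/2275 ≈ -0.53055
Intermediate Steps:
R(P) = 2*P*(-200 + P) (R(P) = (-200 + P)*(2*P) = 2*P*(-200 + P))
I(z, n) = 0 (I(z, n) = -3*3*0/2 = -9*0/2 = -½*0 = 0)
w = 9656 (w = (6654 + 0) + 3002 = 6654 + 3002 = 9656)
w/R(70) = 9656/((2*70*(-200 + 70))) = 9656/((2*70*(-130))) = 9656/(-18200) = 9656*(-1/18200) = -1207/2275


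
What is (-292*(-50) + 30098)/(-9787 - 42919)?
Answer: -22349/26353 ≈ -0.84806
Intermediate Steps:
(-292*(-50) + 30098)/(-9787 - 42919) = (14600 + 30098)/(-52706) = 44698*(-1/52706) = -22349/26353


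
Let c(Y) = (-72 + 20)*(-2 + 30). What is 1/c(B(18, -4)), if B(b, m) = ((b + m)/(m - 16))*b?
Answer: -1/1456 ≈ -0.00068681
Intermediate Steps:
B(b, m) = b*(b + m)/(-16 + m) (B(b, m) = ((b + m)/(-16 + m))*b = b*(b + m)/(-16 + m))
c(Y) = -1456 (c(Y) = -52*28 = -1456)
1/c(B(18, -4)) = 1/(-1456) = -1/1456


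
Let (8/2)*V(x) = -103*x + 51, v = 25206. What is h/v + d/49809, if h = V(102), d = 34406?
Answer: 982732483/1673980872 ≈ 0.58706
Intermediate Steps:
V(x) = 51/4 - 103*x/4 (V(x) = (-103*x + 51)/4 = (51 - 103*x)/4 = 51/4 - 103*x/4)
h = -10455/4 (h = 51/4 - 103/4*102 = 51/4 - 5253/2 = -10455/4 ≈ -2613.8)
h/v + d/49809 = -10455/4/25206 + 34406/49809 = -10455/4*1/25206 + 34406*(1/49809) = -3485/33608 + 34406/49809 = 982732483/1673980872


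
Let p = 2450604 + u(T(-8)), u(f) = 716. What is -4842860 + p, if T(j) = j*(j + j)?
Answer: -2391540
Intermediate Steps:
T(j) = 2*j**2 (T(j) = j*(2*j) = 2*j**2)
p = 2451320 (p = 2450604 + 716 = 2451320)
-4842860 + p = -4842860 + 2451320 = -2391540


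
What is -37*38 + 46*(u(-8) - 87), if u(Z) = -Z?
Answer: -5040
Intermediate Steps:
-37*38 + 46*(u(-8) - 87) = -37*38 + 46*(-1*(-8) - 87) = -1406 + 46*(8 - 87) = -1406 + 46*(-79) = -1406 - 3634 = -5040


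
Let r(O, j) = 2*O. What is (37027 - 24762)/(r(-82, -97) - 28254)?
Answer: -12265/28418 ≈ -0.43159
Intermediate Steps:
(37027 - 24762)/(r(-82, -97) - 28254) = (37027 - 24762)/(2*(-82) - 28254) = 12265/(-164 - 28254) = 12265/(-28418) = 12265*(-1/28418) = -12265/28418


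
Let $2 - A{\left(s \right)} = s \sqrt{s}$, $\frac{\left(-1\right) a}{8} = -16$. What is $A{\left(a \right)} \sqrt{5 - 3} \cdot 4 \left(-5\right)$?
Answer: $40960 - 40 \sqrt{2} \approx 40903.0$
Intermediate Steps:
$a = 128$ ($a = \left(-8\right) \left(-16\right) = 128$)
$A{\left(s \right)} = 2 - s^{\frac{3}{2}}$ ($A{\left(s \right)} = 2 - s \sqrt{s} = 2 - s^{\frac{3}{2}}$)
$A{\left(a \right)} \sqrt{5 - 3} \cdot 4 \left(-5\right) = \left(2 - 128^{\frac{3}{2}}\right) \sqrt{5 - 3} \cdot 4 \left(-5\right) = \left(2 - 1024 \sqrt{2}\right) \sqrt{2} \cdot 4 \left(-5\right) = \left(2 - 1024 \sqrt{2}\right) 4 \sqrt{2} \left(-5\right) = \left(2 - 1024 \sqrt{2}\right) \left(- 20 \sqrt{2}\right) = - 20 \sqrt{2} \left(2 - 1024 \sqrt{2}\right)$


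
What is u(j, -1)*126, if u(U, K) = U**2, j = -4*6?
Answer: 72576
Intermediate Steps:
j = -24
u(j, -1)*126 = (-24)**2*126 = 576*126 = 72576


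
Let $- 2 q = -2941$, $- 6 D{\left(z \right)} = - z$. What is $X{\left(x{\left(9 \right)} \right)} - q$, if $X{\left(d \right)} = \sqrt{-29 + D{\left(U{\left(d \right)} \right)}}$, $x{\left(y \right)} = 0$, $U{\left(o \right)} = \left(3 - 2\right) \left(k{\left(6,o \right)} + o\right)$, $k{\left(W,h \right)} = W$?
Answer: $- \frac{2941}{2} + 2 i \sqrt{7} \approx -1470.5 + 5.2915 i$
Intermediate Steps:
$U{\left(o \right)} = 6 + o$ ($U{\left(o \right)} = \left(3 - 2\right) \left(6 + o\right) = 1 \left(6 + o\right) = 6 + o$)
$D{\left(z \right)} = \frac{z}{6}$ ($D{\left(z \right)} = - \frac{\left(-1\right) z}{6} = \frac{z}{6}$)
$q = \frac{2941}{2}$ ($q = \left(- \frac{1}{2}\right) \left(-2941\right) = \frac{2941}{2} \approx 1470.5$)
$X{\left(d \right)} = \sqrt{-28 + \frac{d}{6}}$ ($X{\left(d \right)} = \sqrt{-29 + \frac{6 + d}{6}} = \sqrt{-29 + \left(1 + \frac{d}{6}\right)} = \sqrt{-28 + \frac{d}{6}}$)
$X{\left(x{\left(9 \right)} \right)} - q = \frac{\sqrt{-1008 + 6 \cdot 0}}{6} - \frac{2941}{2} = \frac{\sqrt{-1008 + 0}}{6} - \frac{2941}{2} = \frac{\sqrt{-1008}}{6} - \frac{2941}{2} = \frac{12 i \sqrt{7}}{6} - \frac{2941}{2} = 2 i \sqrt{7} - \frac{2941}{2} = - \frac{2941}{2} + 2 i \sqrt{7}$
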